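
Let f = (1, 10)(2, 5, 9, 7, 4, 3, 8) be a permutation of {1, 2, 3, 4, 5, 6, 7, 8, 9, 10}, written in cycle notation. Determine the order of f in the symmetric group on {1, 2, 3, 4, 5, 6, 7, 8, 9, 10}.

The cycle type of f is (7, 2, 1).
The order of f is the least common multiple of its cycle lengths: lcm(7, 2) = 14.

14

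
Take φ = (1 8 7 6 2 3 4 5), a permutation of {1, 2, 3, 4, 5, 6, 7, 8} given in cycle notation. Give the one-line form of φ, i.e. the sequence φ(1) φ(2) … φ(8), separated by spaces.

Reading each image from the cycles: 1↦8, 2↦3, 3↦4, 4↦5, 5↦1, 6↦2, 7↦6, 8↦7.
Listing these in domain order gives 8 3 4 5 1 2 6 7.

8 3 4 5 1 2 6 7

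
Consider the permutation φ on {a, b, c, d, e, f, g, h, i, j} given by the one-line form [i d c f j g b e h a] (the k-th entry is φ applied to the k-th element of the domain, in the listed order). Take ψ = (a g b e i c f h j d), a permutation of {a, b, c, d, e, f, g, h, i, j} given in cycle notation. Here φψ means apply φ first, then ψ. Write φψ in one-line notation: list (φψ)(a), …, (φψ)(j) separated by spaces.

c a f h d b e i j g

Chase each element through φ then ψ: a → i → c; b → d → a; c → c → f; d → f → h; e → j → d; f → g → b; g → b → e; h → e → i; i → h → j; j → a → g.
Collecting the images, φψ = [c a f h d b e i j g].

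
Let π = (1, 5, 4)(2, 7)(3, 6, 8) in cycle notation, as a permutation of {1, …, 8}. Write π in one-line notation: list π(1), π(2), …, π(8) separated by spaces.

5 7 6 1 4 8 2 3

Image by image: 1→5, 2→7, 3→6, 4→1, 5→4, 6→8, 7→2, 8→3.
So the one-line form is 5 7 6 1 4 8 2 3.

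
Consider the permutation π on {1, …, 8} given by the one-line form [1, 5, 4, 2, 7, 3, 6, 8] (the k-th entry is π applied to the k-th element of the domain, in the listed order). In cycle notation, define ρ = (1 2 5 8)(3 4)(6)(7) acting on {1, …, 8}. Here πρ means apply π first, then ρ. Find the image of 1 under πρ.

2

First apply π: π(1) = 1, then ρ(1) = 2. Thus (πρ)(1) = 2.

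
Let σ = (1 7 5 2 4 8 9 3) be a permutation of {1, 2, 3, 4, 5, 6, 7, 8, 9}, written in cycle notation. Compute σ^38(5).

5 lies in the 8-cycle (1 7 5 2 4 8 9 3).
Since the cycle has length 8, σ^38 acts on it the same as σ^6 (38 mod 8 = 6).
Stepping 6 places around the cycle: 5 → 2 → 4 → 8 → 9 → 3 → 1.

1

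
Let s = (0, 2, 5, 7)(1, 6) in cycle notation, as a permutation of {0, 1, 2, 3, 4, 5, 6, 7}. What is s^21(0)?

0 lies in the 4-cycle (0, 2, 5, 7).
Since the cycle has length 4, s^21 acts on it the same as s^1 (21 mod 4 = 1).
Advancing 1 step from 0: 0 → 2.

2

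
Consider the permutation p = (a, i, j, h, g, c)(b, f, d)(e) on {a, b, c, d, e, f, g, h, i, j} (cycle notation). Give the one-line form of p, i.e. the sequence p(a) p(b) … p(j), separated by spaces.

i f a b e d c g j h

Image by image: a→i, b→f, c→a, d→b, e→e, f→d, g→c, h→g, i→j, j→h.
So the one-line form is i f a b e d c g j h.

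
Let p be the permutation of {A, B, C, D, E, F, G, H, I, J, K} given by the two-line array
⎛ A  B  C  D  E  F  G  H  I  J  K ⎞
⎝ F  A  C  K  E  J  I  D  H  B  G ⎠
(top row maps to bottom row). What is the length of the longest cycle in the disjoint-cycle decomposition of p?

5

Decomposing into disjoint cycles gives (A F J B)(D K G I H); the longest has length 5.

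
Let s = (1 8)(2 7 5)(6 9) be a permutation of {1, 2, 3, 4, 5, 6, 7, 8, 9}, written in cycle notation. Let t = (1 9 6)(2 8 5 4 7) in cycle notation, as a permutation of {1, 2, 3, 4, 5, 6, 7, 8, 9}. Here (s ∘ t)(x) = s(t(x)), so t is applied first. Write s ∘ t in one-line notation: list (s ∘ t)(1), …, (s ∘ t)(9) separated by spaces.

Chase each element through t then s: 1 → 9 → 6; 2 → 8 → 1; 3 → 3 → 3; 4 → 7 → 5; 5 → 4 → 4; 6 → 1 → 8; 7 → 2 → 7; 8 → 5 → 2; 9 → 6 → 9.
Collecting the images, s ∘ t = [6 1 3 5 4 8 7 2 9].

6 1 3 5 4 8 7 2 9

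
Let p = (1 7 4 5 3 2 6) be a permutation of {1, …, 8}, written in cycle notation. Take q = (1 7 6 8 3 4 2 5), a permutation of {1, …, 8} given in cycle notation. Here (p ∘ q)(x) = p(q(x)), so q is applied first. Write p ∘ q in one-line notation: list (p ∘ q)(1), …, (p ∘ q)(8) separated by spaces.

(p ∘ q)(x) = p(q(x)). Computing each image: p(q(1)) = p(7) = 4, p(q(2)) = p(5) = 3, p(q(3)) = p(4) = 5, p(q(4)) = p(2) = 6, p(q(5)) = p(1) = 7, p(q(6)) = p(8) = 8, p(q(7)) = p(6) = 1, p(q(8)) = p(3) = 2.
Hence p ∘ q = [4 3 5 6 7 8 1 2].

4 3 5 6 7 8 1 2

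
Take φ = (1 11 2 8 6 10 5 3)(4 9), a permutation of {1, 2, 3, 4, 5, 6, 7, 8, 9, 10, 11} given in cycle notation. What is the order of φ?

8

The disjoint cycles have lengths 8, 2, 1.
Since disjoint cycles commute, ord(φ) = lcm(8, 2) = 8.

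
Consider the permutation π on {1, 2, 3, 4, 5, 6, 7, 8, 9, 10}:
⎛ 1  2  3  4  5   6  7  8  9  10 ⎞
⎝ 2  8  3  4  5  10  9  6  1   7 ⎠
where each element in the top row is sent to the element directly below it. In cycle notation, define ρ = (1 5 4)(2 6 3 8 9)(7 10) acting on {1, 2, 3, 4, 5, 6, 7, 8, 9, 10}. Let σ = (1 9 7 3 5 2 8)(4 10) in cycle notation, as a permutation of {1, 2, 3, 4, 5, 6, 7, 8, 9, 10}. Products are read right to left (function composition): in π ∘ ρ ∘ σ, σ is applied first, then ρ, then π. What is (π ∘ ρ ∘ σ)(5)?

10

(π ∘ ρ ∘ σ)(5) = π(ρ(σ(5))). σ(5) = 2, then ρ(2) = 6, then π(6) = 10, so the result is 10.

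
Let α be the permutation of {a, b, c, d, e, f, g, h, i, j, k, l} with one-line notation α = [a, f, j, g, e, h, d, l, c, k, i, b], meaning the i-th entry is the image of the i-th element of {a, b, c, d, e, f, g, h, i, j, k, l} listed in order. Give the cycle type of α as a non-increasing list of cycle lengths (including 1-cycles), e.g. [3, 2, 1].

[4, 4, 2, 1, 1]

The disjoint cycles are (a)(b, f, h, l)(c, j, k, i)(d, g)(e), with lengths 4, 4, 2, 1, 1 in non-increasing order.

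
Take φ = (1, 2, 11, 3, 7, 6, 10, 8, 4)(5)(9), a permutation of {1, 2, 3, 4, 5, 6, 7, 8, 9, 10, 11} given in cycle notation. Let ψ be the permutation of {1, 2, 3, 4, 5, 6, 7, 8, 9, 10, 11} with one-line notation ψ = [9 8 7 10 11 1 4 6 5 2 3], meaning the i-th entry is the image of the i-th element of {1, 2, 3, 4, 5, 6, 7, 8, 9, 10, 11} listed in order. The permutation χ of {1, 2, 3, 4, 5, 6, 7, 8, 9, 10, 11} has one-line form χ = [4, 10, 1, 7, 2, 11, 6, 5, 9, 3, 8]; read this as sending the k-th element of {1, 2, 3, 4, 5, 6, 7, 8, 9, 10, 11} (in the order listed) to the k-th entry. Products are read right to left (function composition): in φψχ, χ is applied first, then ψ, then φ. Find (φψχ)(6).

7

Chase 6: χ(6) = 11; ψ(11) = 3; φ(3) = 7. Hence (φψχ)(6) = 7.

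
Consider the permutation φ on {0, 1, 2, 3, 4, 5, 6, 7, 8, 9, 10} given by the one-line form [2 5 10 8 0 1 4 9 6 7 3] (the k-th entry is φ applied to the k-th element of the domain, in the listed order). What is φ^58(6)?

0

Tracing 6 → 4 → … returns to 6 after 7 steps, so 6 lies in a 7-cycle (0, 2, 10, 3, 8, 6, 4).
On a 7-cycle, φ^7 is the identity, so φ^58 = φ^2 there (58 ≡ 2 mod 7).
Stepping 2 places around the cycle: 6 → 4 → 0.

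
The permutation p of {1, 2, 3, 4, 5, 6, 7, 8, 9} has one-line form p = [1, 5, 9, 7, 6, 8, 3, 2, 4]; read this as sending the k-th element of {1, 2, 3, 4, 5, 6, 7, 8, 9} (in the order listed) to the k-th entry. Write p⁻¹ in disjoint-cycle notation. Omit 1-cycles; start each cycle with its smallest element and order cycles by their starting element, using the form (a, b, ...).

(2, 8, 6, 5)(3, 7, 4, 9)

The cycle decomposition of p is (2, 5, 6, 8)(3, 9, 4, 7).
The inverse reverses every cycle; in canonical form, p⁻¹ = (2, 8, 6, 5)(3, 7, 4, 9).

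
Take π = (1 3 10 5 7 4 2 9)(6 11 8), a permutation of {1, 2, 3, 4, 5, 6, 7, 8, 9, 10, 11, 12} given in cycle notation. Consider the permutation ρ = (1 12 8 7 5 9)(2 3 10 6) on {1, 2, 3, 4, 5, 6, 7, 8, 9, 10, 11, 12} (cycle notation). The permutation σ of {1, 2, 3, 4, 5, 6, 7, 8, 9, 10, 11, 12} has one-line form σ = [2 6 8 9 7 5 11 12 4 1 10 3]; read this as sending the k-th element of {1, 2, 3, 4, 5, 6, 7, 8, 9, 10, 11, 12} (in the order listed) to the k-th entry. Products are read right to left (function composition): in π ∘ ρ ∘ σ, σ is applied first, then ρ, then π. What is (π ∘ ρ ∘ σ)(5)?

Chase 5: σ(5) = 7; ρ(7) = 5; π(5) = 7. Hence (π ∘ ρ ∘ σ)(5) = 7.

7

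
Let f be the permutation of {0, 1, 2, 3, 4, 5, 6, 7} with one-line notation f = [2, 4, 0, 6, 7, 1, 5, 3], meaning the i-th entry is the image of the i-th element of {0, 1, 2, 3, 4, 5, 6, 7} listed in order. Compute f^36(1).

Tracing 1 → 4 → … returns to 1 after 6 steps, so 1 lies in a 6-cycle (1 4 7 3 6 5).
On a 6-cycle, f^6 is the identity, so f^36 = f^0 there (36 ≡ 0 mod 6).
So f^36(1) = 1.

1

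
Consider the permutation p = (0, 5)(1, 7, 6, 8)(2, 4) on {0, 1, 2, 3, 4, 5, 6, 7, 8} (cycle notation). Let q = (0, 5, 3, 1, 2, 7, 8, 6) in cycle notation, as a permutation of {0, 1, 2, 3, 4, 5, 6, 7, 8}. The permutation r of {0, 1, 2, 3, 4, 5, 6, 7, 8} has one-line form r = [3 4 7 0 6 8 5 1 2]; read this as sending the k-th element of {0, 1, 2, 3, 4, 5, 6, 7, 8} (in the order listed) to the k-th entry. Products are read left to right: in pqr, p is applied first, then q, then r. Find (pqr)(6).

(pqr)(6) = r(q(p(6))). p(6) = 8, then q(8) = 6, then r(6) = 5, so the result is 5.

5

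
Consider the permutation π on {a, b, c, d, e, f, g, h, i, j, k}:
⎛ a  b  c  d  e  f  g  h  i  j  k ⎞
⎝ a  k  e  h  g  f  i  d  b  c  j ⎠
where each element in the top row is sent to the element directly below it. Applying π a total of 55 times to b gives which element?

Tracing b → k → … returns to b after 7 steps, so b lies in a 7-cycle (b, k, j, c, e, g, i).
On a 7-cycle, π^7 is the identity, so π^55 = π^6 there (55 ≡ 6 mod 7).
Advancing 6 steps from b: b → k → j → c → e → g → i.

i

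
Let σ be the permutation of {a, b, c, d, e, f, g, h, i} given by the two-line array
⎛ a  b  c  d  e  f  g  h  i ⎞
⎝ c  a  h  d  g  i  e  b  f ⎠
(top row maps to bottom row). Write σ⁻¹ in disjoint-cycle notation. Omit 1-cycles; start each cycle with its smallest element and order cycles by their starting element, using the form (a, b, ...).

(a, b, h, c)(e, g)(f, i)

The cycle decomposition of σ is (a, c, h, b)(e, g)(f, i).
Reversing each cycle (and rotating so the smallest element leads) gives σ⁻¹ = (a, b, h, c)(e, g)(f, i).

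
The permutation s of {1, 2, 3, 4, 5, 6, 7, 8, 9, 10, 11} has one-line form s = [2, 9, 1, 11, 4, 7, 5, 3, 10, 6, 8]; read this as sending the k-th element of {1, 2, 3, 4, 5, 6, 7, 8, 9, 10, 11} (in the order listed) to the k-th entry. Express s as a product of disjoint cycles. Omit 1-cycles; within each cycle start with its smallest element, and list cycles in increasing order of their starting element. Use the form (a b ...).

(1 2 9 10 6 7 5 4 11 8 3)

From 1: 1 → 2 → 9 → 10 → 6 → 7 → 5 → 4 → 11 → 8 → 3 → 1, closing the cycle (1 2 9 10 6 7 5 4 11 8 3).
Repeating from the next unused element and collecting all non-trivial cycles gives (1 2 9 10 6 7 5 4 11 8 3).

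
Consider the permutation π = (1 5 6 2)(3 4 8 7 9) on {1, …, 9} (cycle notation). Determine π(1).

1 appears in (1 5 6 2); the next entry (wrapping around) is 5.

5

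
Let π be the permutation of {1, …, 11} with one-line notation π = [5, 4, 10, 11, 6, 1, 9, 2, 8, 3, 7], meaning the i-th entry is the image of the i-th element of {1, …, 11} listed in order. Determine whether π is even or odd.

even

In disjoint-cycle form the cycle lengths are 6, 3, 2.
A cycle of length ℓ contributes ℓ−1 transpositions, so π is a product of 5 + 2 + 1 = 8 transpositions — even.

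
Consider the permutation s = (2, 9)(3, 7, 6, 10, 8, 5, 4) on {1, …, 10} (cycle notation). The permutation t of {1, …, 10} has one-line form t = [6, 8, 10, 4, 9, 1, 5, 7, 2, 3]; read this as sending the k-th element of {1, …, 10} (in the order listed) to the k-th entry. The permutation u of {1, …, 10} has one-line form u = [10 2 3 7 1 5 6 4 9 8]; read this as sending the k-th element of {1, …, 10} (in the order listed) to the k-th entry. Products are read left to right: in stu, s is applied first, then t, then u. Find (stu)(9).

(stu)(9) = u(t(s(9))). s(9) = 2, then t(2) = 8, then u(8) = 4, so the result is 4.

4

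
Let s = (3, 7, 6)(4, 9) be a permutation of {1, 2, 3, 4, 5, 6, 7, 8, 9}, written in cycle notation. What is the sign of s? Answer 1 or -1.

The cycle lengths are 3, 2, 1, 1, 1, 1.
A cycle of length ℓ contributes ℓ−1 transpositions, so s is a product of 2 + 1 = 3 transpositions — odd.

-1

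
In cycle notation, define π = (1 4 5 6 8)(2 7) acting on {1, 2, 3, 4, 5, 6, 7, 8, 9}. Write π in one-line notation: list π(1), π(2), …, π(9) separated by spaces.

4 7 3 5 6 8 2 1 9

Reading each image from the cycles: 1↦4, 2↦7, 3↦3, 4↦5, 5↦6, 6↦8, 7↦2, 8↦1, 9↦9.
Listing these in domain order gives 4 7 3 5 6 8 2 1 9.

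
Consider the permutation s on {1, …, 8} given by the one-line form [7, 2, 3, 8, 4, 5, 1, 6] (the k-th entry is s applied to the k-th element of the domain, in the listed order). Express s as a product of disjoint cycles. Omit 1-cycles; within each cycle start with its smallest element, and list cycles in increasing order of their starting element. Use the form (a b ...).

(1 7)(4 8 6 5)

From 1: 1 → 7 → 1, closing the cycle (1 7).
Repeating from the next unused element and collecting all non-trivial cycles gives (1 7)(4 8 6 5).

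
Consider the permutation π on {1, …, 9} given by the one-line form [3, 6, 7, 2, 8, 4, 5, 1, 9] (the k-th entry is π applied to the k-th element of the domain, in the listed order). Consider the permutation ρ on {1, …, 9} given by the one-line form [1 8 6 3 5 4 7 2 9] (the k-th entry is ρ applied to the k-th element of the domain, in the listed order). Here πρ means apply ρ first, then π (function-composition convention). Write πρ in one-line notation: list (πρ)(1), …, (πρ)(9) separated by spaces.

3 1 4 7 8 2 5 6 9

For each element, apply ρ then π: 1 → 1 → 3; 2 → 8 → 1; 3 → 6 → 4; 4 → 3 → 7; 5 → 5 → 8; 6 → 4 → 2; 7 → 7 → 5; 8 → 2 → 6; 9 → 9 → 9.
Collecting the images, πρ = [3 1 4 7 8 2 5 6 9].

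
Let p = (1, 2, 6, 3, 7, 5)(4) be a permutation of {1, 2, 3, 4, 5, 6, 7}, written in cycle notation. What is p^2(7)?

1

7 lies in the 6-cycle (1, 2, 6, 3, 7, 5).
Advancing 2 steps from 7: 7 → 5 → 1.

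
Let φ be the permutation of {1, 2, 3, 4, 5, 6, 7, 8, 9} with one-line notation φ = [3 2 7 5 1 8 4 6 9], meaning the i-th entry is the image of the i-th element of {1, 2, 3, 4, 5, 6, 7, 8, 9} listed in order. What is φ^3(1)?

Tracing 1 → 3 → … returns to 1 after 5 steps, so 1 lies in a 5-cycle (1, 3, 7, 4, 5).
Stepping 3 places around the cycle: 1 → 3 → 7 → 4.

4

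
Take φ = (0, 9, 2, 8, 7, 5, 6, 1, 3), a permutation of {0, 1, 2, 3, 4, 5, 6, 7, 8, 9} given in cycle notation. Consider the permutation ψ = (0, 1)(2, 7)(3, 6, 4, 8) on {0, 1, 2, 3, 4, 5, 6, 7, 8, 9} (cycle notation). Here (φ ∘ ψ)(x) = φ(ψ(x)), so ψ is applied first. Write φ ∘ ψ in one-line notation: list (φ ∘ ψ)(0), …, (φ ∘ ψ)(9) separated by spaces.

3 9 5 1 7 6 4 8 0 2

For each element, apply ψ then φ: 0 → 1 → 3; 1 → 0 → 9; 2 → 7 → 5; 3 → 6 → 1; 4 → 8 → 7; 5 → 5 → 6; 6 → 4 → 4; 7 → 2 → 8; 8 → 3 → 0; 9 → 9 → 2.
Collecting the images, φ ∘ ψ = [3 9 5 1 7 6 4 8 0 2].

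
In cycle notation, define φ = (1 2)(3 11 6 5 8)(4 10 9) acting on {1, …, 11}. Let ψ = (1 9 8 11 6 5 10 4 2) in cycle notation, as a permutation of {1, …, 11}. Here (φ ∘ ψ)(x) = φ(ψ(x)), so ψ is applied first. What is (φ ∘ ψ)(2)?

First apply ψ: ψ(2) = 1, then φ(1) = 2. Thus (φ ∘ ψ)(2) = 2.

2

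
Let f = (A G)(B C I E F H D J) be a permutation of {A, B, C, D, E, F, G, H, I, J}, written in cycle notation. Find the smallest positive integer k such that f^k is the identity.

The cycle type of f is (8, 2).
Since disjoint cycles commute, ord(f) = lcm(8, 2) = 8.

8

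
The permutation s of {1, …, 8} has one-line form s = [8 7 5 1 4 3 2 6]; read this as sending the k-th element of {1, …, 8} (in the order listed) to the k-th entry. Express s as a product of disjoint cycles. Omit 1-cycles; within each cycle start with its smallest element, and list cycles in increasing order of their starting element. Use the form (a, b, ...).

From 1: 1 → 8 → 6 → 3 → 5 → 4 → 1, closing the cycle (1, 8, 6, 3, 5, 4).
Repeating from the next unused element and collecting all non-trivial cycles gives (1, 8, 6, 3, 5, 4)(2, 7).

(1, 8, 6, 3, 5, 4)(2, 7)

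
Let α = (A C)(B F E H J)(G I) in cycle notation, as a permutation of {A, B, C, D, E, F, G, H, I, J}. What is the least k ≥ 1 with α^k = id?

10

The disjoint cycles have lengths 5, 2, 2, 1.
The order is lcm(5, 2, 2) = 10.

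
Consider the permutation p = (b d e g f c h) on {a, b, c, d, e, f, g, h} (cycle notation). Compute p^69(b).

h

b lies in the 7-cycle (b d e g f c h).
Powers repeat with period 7 on this cycle, and 69 mod 7 = 6, so p^69(b) = p^6(b).
Stepping 6 places around the cycle: b → d → e → g → f → c → h.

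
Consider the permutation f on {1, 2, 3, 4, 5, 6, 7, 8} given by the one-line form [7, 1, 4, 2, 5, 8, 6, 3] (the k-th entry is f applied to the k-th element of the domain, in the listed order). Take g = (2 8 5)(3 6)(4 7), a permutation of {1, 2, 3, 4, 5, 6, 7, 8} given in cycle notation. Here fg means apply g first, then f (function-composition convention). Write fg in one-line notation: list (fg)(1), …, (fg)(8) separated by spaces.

(fg)(x) = f(g(x)). Computing each image: f(g(1)) = f(1) = 7, f(g(2)) = f(8) = 3, f(g(3)) = f(6) = 8, f(g(4)) = f(7) = 6, f(g(5)) = f(2) = 1, f(g(6)) = f(3) = 4, f(g(7)) = f(4) = 2, f(g(8)) = f(5) = 5.
Hence fg = [7 3 8 6 1 4 2 5].

7 3 8 6 1 4 2 5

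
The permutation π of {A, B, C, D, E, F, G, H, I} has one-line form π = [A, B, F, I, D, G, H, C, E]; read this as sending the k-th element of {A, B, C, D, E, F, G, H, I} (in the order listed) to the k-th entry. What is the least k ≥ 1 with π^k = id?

12

The disjoint-cycle form of π has cycle lengths 4, 3, 1, 1.
Since disjoint cycles commute, ord(π) = lcm(4, 3) = 12.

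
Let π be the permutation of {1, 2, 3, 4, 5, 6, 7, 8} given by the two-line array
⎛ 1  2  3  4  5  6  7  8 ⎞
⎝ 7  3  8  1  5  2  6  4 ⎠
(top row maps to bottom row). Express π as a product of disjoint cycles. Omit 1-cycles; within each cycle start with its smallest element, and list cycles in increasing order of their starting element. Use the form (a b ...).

(1 7 6 2 3 8 4)

Start at 1 and follow images: 1 → 7 → 6 → 2 → 3 → 8 → 4 → 1, giving the cycle (1 7 6 2 3 8 4).
Continuing from each remaining unvisited element yields (1 7 6 2 3 8 4).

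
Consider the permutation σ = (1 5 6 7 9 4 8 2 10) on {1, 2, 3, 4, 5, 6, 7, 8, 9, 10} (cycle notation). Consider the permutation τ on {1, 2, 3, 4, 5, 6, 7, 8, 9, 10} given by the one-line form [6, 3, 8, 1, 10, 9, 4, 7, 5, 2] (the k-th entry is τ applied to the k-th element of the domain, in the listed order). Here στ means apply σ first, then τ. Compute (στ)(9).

1

(στ)(9) = τ(σ(9)). σ(9) = 4, then τ(4) = 1. So (στ)(9) = 1.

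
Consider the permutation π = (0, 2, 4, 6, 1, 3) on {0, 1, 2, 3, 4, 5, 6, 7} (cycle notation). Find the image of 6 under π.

1

In the cycle (0, 2, 4, 6, 1, 3), 6 is followed by 1, so π(6) = 1.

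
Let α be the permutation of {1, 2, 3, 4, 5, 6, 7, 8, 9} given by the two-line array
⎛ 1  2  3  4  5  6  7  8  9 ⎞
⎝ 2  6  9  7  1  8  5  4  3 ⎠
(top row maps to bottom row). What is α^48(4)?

Tracing 4 → 7 → … returns to 4 after 7 steps, so 4 lies in a 7-cycle (1 2 6 8 4 7 5).
On a 7-cycle, α^7 is the identity, so α^48 = α^6 there (48 ≡ 6 mod 7).
Stepping 6 places around the cycle: 4 → 7 → 5 → 1 → 2 → 6 → 8.

8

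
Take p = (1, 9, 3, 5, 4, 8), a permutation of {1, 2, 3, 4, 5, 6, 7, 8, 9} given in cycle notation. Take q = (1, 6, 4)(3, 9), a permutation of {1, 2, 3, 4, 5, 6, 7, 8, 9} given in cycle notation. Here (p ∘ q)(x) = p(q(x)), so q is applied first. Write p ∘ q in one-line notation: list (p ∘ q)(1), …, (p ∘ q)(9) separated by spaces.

Chase each element through q then p: 1 → 6 → 6; 2 → 2 → 2; 3 → 9 → 3; 4 → 1 → 9; 5 → 5 → 4; 6 → 4 → 8; 7 → 7 → 7; 8 → 8 → 1; 9 → 3 → 5.
So p ∘ q in one-line form is 6 2 3 9 4 8 7 1 5.

6 2 3 9 4 8 7 1 5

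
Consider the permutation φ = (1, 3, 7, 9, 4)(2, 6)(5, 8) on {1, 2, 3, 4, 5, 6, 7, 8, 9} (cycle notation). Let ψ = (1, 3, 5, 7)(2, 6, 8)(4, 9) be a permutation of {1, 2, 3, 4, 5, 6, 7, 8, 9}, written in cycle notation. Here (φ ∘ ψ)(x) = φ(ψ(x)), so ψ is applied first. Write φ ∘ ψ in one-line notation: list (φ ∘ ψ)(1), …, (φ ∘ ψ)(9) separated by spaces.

Chase each element through ψ then φ: 1 → 3 → 7; 2 → 6 → 2; 3 → 5 → 8; 4 → 9 → 4; 5 → 7 → 9; 6 → 8 → 5; 7 → 1 → 3; 8 → 2 → 6; 9 → 4 → 1.
Collecting the images, φ ∘ ψ = [7 2 8 4 9 5 3 6 1].

7 2 8 4 9 5 3 6 1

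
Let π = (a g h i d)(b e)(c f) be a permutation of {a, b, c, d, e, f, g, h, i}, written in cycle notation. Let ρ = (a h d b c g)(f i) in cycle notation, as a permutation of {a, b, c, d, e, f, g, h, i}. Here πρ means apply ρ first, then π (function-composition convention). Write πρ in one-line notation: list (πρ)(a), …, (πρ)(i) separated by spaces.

(πρ)(x) = π(ρ(x)). Computing each image: π(ρ(a)) = π(h) = i, π(ρ(b)) = π(c) = f, π(ρ(c)) = π(g) = h, π(ρ(d)) = π(b) = e, π(ρ(e)) = π(e) = b, π(ρ(f)) = π(i) = d, π(ρ(g)) = π(a) = g, π(ρ(h)) = π(d) = a, π(ρ(i)) = π(f) = c.
Hence πρ = [i f h e b d g a c].

i f h e b d g a c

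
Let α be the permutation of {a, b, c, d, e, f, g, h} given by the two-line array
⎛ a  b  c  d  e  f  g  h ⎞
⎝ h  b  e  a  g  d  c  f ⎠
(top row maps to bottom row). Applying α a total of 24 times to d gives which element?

d

Tracing d → a → … returns to d after 4 steps, so d lies in a 4-cycle (a, h, f, d).
Powers repeat with period 4 on this cycle, and 24 mod 4 = 0, so α^24(d) = α^0(d).
So α^24(d) = d.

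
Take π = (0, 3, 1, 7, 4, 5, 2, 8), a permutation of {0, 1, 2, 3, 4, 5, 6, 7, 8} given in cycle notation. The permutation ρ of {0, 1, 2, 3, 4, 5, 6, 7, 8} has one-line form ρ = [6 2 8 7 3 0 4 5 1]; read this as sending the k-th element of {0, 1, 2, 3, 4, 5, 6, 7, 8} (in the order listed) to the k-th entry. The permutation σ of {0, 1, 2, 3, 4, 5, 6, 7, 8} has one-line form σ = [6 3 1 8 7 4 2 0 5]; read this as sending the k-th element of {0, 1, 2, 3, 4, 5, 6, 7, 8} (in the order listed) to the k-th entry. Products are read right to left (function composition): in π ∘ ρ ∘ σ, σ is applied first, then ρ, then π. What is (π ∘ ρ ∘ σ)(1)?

Chase 1: σ(1) = 3; ρ(3) = 7; π(7) = 4. Hence (π ∘ ρ ∘ σ)(1) = 4.

4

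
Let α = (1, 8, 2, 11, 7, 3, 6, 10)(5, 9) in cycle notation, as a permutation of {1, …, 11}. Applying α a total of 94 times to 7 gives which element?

2

7 lies in the 8-cycle (1, 8, 2, 11, 7, 3, 6, 10).
Since the cycle has length 8, α^94 acts on it the same as α^6 (94 mod 8 = 6).
Advancing 6 steps from 7: 7 → 3 → 6 → 10 → 1 → 8 → 2.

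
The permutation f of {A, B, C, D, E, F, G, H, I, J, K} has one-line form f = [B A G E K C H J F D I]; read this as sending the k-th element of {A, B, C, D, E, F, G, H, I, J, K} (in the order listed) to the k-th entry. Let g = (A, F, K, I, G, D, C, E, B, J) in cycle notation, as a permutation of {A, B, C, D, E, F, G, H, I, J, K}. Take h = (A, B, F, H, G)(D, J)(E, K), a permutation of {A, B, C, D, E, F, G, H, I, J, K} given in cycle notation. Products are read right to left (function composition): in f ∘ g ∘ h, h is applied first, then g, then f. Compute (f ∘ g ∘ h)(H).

E

Apply the permutations in order: h(H) = G, then g(G) = D, then f(D) = E. So (f ∘ g ∘ h)(H) = E.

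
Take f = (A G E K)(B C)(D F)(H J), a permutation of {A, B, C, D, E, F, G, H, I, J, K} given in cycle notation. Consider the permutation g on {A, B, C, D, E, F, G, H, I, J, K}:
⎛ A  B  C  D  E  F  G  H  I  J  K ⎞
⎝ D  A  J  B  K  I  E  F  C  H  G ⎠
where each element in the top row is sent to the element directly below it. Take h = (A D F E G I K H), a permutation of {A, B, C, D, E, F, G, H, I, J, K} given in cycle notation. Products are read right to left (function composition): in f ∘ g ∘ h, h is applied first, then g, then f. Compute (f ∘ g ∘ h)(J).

Apply the permutations in order: h(J) = J, then g(J) = H, then f(H) = J. So (f ∘ g ∘ h)(J) = J.

J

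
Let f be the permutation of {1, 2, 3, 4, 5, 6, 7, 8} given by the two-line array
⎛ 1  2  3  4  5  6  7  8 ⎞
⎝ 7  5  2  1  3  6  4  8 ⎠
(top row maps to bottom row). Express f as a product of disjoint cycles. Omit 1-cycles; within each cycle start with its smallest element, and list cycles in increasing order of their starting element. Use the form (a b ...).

(1 7 4)(2 5 3)

From 1: 1 → 7 → 4 → 1, closing the cycle (1 7 4).
Repeating from the next unused element and collecting all non-trivial cycles gives (1 7 4)(2 5 3).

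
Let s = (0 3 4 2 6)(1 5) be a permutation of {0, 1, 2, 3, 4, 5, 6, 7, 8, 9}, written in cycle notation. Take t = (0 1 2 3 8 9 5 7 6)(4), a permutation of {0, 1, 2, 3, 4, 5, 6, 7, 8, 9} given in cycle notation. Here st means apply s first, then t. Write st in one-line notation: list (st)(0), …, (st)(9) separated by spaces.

8 7 0 4 3 2 1 6 9 5

Chase each element through s then t: 0 → 3 → 8; 1 → 5 → 7; 2 → 6 → 0; 3 → 4 → 4; 4 → 2 → 3; 5 → 1 → 2; 6 → 0 → 1; 7 → 7 → 6; 8 → 8 → 9; 9 → 9 → 5.
So st in one-line form is 8 7 0 4 3 2 1 6 9 5.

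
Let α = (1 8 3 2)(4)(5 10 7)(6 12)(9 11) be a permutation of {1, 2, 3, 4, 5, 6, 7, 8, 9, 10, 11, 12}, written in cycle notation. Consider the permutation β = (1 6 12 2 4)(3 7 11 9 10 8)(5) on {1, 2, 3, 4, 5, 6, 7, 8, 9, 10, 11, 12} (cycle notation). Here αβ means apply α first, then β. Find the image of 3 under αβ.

α(3) = 2, then β(2) = 4; composing gives (αβ)(3) = 4.

4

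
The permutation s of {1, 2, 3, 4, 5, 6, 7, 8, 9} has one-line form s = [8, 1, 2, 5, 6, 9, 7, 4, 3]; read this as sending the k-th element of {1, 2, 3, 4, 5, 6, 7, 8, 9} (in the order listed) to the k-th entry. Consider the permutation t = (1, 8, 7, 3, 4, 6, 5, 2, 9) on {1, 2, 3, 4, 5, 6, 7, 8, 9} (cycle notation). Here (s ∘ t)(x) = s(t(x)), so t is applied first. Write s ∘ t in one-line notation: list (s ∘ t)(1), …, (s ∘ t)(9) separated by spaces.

4 3 5 9 1 6 2 7 8

Chase each element through t then s: 1 → 8 → 4; 2 → 9 → 3; 3 → 4 → 5; 4 → 6 → 9; 5 → 2 → 1; 6 → 5 → 6; 7 → 3 → 2; 8 → 7 → 7; 9 → 1 → 8.
So s ∘ t in one-line form is 4 3 5 9 1 6 2 7 8.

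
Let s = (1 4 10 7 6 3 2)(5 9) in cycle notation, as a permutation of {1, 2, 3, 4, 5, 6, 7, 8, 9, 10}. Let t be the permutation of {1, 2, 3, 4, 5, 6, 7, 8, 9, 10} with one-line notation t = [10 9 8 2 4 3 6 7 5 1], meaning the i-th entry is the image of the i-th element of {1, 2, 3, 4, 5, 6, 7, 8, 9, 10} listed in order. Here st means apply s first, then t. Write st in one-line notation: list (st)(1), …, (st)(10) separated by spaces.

For each element, apply s then t: 1 → 4 → 2; 2 → 1 → 10; 3 → 2 → 9; 4 → 10 → 1; 5 → 9 → 5; 6 → 3 → 8; 7 → 6 → 3; 8 → 8 → 7; 9 → 5 → 4; 10 → 7 → 6.
Collecting the images, st = [2 10 9 1 5 8 3 7 4 6].

2 10 9 1 5 8 3 7 4 6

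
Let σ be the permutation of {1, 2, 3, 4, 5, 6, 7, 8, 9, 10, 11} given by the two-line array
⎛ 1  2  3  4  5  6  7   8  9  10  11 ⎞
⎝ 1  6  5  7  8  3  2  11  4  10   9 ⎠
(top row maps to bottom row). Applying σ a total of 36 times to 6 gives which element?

Tracing 6 → 3 → … returns to 6 after 9 steps, so 6 lies in a 9-cycle (2, 6, 3, 5, 8, 11, 9, 4, 7).
Since the cycle has length 9, σ^36 acts on it the same as σ^0 (36 mod 9 = 0).
So σ^36(6) = 6.

6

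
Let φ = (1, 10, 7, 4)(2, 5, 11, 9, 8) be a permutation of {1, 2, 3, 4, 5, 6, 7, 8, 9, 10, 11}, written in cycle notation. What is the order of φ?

The disjoint cycles have lengths 5, 4, 1, 1.
Since disjoint cycles commute, ord(φ) = lcm(5, 4) = 20.

20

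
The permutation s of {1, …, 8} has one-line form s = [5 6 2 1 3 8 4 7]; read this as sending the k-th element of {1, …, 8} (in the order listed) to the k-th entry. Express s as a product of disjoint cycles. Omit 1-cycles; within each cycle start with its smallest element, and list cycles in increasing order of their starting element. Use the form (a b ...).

From 1: 1 → 5 → 3 → 2 → 6 → 8 → 7 → 4 → 1, closing the cycle (1 5 3 2 6 8 7 4).
Repeating from the next unused element and collecting all non-trivial cycles gives (1 5 3 2 6 8 7 4).

(1 5 3 2 6 8 7 4)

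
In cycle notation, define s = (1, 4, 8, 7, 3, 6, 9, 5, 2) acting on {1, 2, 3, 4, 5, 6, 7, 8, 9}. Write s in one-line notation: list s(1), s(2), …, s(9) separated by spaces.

Each element maps to the next entry in its cycle (wrapping to the front): 1→4, 2→1, 3→6, 4→8, 5→2, 6→9, 7→3, 8→7, 9→5.
Listing these in domain order gives 4 1 6 8 2 9 3 7 5.

4 1 6 8 2 9 3 7 5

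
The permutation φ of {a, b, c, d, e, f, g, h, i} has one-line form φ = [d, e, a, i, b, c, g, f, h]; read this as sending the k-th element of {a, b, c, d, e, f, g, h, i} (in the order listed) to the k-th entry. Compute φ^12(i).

i

Tracing i → h → … returns to i after 6 steps, so i lies in a 6-cycle (a, d, i, h, f, c).
Powers repeat with period 6 on this cycle, and 12 mod 6 = 0, so φ^12(i) = φ^0(i).
So φ^12(i) = i.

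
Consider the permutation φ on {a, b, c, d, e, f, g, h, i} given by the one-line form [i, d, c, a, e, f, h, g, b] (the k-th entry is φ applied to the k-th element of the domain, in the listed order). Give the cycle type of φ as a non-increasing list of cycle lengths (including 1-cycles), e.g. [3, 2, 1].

The disjoint cycles are (a i b d)(c)(e)(f)(g h), with lengths 4, 2, 1, 1, 1 in non-increasing order.

[4, 2, 1, 1, 1]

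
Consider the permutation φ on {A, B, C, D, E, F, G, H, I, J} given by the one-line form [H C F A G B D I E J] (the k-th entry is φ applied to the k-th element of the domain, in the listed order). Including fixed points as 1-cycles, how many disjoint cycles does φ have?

The cycle decomposition is (A H I E G D)(B C F)(J), which has 3 cycles (counting 1-cycles).

3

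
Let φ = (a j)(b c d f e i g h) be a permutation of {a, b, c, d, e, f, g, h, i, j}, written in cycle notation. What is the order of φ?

The cycle type of φ is (8, 2).
Since disjoint cycles commute, ord(φ) = lcm(8, 2) = 8.

8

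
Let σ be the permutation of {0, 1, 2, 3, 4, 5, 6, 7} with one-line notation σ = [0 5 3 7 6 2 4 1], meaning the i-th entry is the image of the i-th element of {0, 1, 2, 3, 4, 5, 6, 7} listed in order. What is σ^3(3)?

Tracing 3 → 7 → … returns to 3 after 5 steps, so 3 lies in a 5-cycle (1, 5, 2, 3, 7).
Stepping 3 places around the cycle: 3 → 7 → 1 → 5.

5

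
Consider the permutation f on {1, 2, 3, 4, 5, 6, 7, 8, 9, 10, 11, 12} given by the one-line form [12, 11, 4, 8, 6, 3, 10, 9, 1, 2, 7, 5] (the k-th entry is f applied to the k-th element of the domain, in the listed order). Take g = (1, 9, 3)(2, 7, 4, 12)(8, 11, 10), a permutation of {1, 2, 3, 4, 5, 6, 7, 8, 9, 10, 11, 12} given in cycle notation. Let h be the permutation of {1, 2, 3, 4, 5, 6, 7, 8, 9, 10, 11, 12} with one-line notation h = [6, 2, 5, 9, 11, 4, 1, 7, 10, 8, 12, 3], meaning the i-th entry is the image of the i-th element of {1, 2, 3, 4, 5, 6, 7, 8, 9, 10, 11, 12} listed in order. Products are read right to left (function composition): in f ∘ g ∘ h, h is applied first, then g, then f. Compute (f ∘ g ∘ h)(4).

(f ∘ g ∘ h)(4) = f(g(h(4))). h(4) = 9, then g(9) = 3, then f(3) = 4, so the result is 4.

4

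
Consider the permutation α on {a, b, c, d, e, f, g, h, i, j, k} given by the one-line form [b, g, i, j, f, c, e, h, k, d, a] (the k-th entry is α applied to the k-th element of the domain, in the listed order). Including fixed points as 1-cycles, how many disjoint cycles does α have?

The cycle decomposition is (a, b, g, e, f, c, i, k)(d, j)(h), which has 3 cycles (counting 1-cycles).

3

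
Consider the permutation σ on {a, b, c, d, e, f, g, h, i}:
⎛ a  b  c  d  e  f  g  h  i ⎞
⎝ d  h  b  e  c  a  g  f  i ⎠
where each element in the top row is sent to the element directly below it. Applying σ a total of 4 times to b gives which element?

Tracing b → h → … returns to b after 7 steps, so b lies in a 7-cycle (a, d, e, c, b, h, f).
Advancing 4 steps from b: b → h → f → a → d.

d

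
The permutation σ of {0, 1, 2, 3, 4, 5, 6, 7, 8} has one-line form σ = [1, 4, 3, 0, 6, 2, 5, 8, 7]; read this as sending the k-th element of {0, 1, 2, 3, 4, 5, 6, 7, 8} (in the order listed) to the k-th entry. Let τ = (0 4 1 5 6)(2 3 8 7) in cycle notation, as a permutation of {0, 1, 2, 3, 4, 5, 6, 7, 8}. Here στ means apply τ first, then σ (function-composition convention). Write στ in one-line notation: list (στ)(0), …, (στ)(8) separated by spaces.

(στ)(x) = σ(τ(x)). Computing each image: σ(τ(0)) = σ(4) = 6, σ(τ(1)) = σ(5) = 2, σ(τ(2)) = σ(3) = 0, σ(τ(3)) = σ(8) = 7, σ(τ(4)) = σ(1) = 4, σ(τ(5)) = σ(6) = 5, σ(τ(6)) = σ(0) = 1, σ(τ(7)) = σ(2) = 3, σ(τ(8)) = σ(7) = 8.
Hence στ = [6 2 0 7 4 5 1 3 8].

6 2 0 7 4 5 1 3 8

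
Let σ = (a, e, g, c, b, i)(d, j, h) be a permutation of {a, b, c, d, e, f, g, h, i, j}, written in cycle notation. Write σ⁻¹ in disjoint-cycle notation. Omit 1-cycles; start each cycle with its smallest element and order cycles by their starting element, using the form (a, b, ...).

The inverse reverses each cycle.
Reversing each cycle of σ and rotating so the smallest element leads gives (a, i, b, c, g, e)(d, h, j).

(a, i, b, c, g, e)(d, h, j)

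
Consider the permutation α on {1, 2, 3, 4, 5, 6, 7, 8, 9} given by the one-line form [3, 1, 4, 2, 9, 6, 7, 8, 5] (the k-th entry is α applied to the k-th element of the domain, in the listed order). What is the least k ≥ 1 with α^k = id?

4

The disjoint-cycle form of α has cycle lengths 4, 2, 1, 1, 1.
Since disjoint cycles commute, ord(α) = lcm(4, 2) = 4.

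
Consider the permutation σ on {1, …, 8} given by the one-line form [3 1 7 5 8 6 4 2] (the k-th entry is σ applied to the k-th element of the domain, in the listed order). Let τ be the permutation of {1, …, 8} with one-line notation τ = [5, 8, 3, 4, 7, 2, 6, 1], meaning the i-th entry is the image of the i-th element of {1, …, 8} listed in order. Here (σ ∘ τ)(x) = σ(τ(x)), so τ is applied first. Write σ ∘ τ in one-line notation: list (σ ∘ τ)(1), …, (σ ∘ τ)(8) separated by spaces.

(σ ∘ τ)(x) = σ(τ(x)). Computing each image: σ(τ(1)) = σ(5) = 8, σ(τ(2)) = σ(8) = 2, σ(τ(3)) = σ(3) = 7, σ(τ(4)) = σ(4) = 5, σ(τ(5)) = σ(7) = 4, σ(τ(6)) = σ(2) = 1, σ(τ(7)) = σ(6) = 6, σ(τ(8)) = σ(1) = 3.
Hence σ ∘ τ = [8 2 7 5 4 1 6 3].

8 2 7 5 4 1 6 3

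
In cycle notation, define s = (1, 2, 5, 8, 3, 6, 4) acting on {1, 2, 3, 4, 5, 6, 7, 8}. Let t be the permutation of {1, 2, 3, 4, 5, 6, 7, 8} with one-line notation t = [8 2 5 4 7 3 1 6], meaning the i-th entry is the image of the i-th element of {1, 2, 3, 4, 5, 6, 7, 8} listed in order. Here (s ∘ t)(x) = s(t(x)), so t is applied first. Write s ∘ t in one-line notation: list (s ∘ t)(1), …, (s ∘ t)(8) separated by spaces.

(s ∘ t)(x) = s(t(x)). Computing each image: s(t(1)) = s(8) = 3, s(t(2)) = s(2) = 5, s(t(3)) = s(5) = 8, s(t(4)) = s(4) = 1, s(t(5)) = s(7) = 7, s(t(6)) = s(3) = 6, s(t(7)) = s(1) = 2, s(t(8)) = s(6) = 4.
Hence s ∘ t = [3 5 8 1 7 6 2 4].

3 5 8 1 7 6 2 4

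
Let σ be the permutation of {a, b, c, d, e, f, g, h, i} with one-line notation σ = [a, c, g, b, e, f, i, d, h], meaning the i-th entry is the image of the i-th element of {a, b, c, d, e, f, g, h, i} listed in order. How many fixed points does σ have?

The fixed points (elements with σ(x) = x) are {a, e, f}, so there are 3.

3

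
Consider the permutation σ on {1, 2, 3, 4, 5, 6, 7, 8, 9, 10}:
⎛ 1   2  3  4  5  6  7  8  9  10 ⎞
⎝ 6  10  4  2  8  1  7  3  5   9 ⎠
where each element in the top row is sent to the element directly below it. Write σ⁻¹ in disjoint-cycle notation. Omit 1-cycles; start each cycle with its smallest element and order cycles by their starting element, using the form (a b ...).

(1 6)(2 4 3 8 5 9 10)

First write σ in disjoint cycles: (1 6)(2 10 9 5 8 3 4).
Reversing each cycle (and rotating so the smallest element leads) gives σ⁻¹ = (1 6)(2 4 3 8 5 9 10).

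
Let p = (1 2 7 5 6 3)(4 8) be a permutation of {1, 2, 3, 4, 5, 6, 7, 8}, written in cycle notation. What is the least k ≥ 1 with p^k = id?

6

The cycle type of p is (6, 2).
The order of p is the least common multiple of its cycle lengths: lcm(6, 2) = 6.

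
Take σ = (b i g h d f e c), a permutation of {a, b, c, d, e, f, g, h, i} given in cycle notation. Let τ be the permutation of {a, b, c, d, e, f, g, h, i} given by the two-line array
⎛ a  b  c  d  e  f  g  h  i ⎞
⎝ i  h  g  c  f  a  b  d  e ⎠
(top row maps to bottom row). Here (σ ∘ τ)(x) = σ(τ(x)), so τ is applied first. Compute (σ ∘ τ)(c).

h

τ(c) = g, then σ(g) = h; composing gives (σ ∘ τ)(c) = h.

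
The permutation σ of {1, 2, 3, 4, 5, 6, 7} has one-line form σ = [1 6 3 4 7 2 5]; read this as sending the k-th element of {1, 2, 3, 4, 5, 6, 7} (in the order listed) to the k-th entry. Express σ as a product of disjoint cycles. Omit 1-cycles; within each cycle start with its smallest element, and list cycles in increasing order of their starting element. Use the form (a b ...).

From 2: 2 → 6 → 2, closing the cycle (2 6).
Continuing from each remaining unvisited element yields (2 6)(5 7).

(2 6)(5 7)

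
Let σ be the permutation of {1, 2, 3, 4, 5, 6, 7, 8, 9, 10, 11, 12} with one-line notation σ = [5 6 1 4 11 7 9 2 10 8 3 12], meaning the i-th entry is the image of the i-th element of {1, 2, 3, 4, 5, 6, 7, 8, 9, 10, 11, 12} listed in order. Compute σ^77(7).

6

Tracing 7 → 9 → … returns to 7 after 6 steps, so 7 lies in a 6-cycle (2, 6, 7, 9, 10, 8).
Since the cycle has length 6, σ^77 acts on it the same as σ^5 (77 mod 6 = 5).
Advancing 5 steps from 7: 7 → 9 → 10 → 8 → 2 → 6.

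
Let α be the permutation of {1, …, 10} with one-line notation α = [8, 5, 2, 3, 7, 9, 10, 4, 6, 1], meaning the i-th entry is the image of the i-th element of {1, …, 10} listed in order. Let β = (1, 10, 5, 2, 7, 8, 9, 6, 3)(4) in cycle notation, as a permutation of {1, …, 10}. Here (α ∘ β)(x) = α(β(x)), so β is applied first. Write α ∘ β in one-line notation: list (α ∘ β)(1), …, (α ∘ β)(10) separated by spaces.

Chase each element through β then α: 1 → 10 → 1; 2 → 7 → 10; 3 → 1 → 8; 4 → 4 → 3; 5 → 2 → 5; 6 → 3 → 2; 7 → 8 → 4; 8 → 9 → 6; 9 → 6 → 9; 10 → 5 → 7.
So α ∘ β in one-line form is 1 10 8 3 5 2 4 6 9 7.

1 10 8 3 5 2 4 6 9 7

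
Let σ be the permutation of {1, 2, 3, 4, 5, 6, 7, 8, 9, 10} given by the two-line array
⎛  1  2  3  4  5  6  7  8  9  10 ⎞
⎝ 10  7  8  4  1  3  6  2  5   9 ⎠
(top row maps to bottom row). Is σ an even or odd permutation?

odd

In disjoint-cycle form the cycle lengths are 5, 4, 1.
A cycle of length ℓ contributes ℓ−1 transpositions, so σ is a product of 4 + 3 = 7 transpositions — odd.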